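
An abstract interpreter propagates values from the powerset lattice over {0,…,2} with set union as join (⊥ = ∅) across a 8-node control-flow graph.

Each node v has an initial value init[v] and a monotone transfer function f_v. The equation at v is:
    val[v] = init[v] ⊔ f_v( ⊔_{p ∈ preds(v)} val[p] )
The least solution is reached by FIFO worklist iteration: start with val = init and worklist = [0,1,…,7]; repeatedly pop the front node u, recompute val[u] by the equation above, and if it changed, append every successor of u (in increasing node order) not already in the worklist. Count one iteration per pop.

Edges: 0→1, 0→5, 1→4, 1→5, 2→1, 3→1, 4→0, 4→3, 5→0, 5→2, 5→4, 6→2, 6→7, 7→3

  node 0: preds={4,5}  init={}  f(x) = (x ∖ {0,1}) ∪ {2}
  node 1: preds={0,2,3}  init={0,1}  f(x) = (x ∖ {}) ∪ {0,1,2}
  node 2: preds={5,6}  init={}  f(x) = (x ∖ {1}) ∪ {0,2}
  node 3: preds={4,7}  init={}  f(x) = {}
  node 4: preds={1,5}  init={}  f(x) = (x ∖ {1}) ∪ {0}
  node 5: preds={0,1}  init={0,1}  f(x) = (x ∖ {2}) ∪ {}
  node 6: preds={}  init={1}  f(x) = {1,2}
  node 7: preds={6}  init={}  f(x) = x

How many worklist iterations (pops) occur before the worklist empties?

Iteration log — 12 steps:
  step 1. node 0  ⊔preds={0,1}  new={2}  old={}  +wl: 
  step 2. node 1  ⊔preds={2}  new={0,1,2}  old={0,1}  +wl: 
  step 3. node 2  ⊔preds={0,1}  new={0,2}  old={}  +wl: 1
  step 4. node 3  ⊔preds={}  new={}  stable
  step 5. node 4  ⊔preds={0,1,2}  new={0,2}  old={}  +wl: 0,3
  step 6. node 5  ⊔preds={0,1,2}  new={0,1}  stable
  step 7. node 6  ⊔preds={}  new={1,2}  old={1}  +wl: 2
  step 8. node 7  ⊔preds={1,2}  new={1,2}  old={}  +wl: 
  step 9. node 1  ⊔preds={0,2}  new={0,1,2}  stable
  step 10. node 0  ⊔preds={0,1,2}  new={2}  stable
  step 11. node 3  ⊔preds={0,1,2}  new={}  stable
  step 12. node 2  ⊔preds={0,1,2}  new={0,2}  stable

Least fixpoint reached:
  node 0: {2}
  node 1: {0,1,2}
  node 2: {0,2}
  node 3: {}
  node 4: {0,2}
  node 5: {0,1}
  node 6: {1,2}
  node 7: {1,2}

12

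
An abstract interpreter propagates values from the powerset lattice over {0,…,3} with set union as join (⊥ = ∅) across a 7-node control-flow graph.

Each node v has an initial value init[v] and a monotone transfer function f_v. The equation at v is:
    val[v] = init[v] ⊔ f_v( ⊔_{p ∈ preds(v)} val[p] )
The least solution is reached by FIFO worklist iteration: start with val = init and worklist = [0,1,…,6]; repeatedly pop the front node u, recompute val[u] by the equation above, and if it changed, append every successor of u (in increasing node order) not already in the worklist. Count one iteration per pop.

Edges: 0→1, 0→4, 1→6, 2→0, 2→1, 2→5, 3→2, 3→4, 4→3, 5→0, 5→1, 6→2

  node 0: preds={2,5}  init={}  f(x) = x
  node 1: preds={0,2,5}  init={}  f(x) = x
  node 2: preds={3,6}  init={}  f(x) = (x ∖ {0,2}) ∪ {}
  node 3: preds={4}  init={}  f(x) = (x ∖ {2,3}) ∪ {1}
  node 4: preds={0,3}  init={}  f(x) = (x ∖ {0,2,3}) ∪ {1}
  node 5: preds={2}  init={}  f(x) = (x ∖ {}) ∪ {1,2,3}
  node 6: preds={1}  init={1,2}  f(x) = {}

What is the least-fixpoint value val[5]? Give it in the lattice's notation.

{1,2,3}

Trace (13 dequeues):
  [1] u=0 | in {} | out {} | ==
  [2] u=1 | in {} | out {} | ==
  [3] u=2 | in {1,2} | out {1} | prev {} | push {0,1}
  [4] u=3 | in {} | out {1} | prev {} | push {2}
  [5] u=4 | in {1} | out {1} | prev {} | push {3}
  [6] u=5 | in {1} | out {1,2,3} | prev {} | push {}
  [7] u=6 | in {} | out {1,2} | ==
  [8] u=0 | in {1,2,3} | out {1,2,3} | prev {} | push {4}
  [9] u=1 | in {1,2,3} | out {1,2,3} | prev {} | push {6}
  [10] u=2 | in {1,2} | out {1} | ==
  [11] u=3 | in {1} | out {1} | ==
  [12] u=4 | in {1,2,3} | out {1} | ==
  [13] u=6 | in {1,2,3} | out {1,2} | ==

Converged values:
  [0] {1,2,3}
  [1] {1,2,3}
  [2] {1}
  [3] {1}
  [4] {1}
  [5] {1,2,3}
  [6] {1,2}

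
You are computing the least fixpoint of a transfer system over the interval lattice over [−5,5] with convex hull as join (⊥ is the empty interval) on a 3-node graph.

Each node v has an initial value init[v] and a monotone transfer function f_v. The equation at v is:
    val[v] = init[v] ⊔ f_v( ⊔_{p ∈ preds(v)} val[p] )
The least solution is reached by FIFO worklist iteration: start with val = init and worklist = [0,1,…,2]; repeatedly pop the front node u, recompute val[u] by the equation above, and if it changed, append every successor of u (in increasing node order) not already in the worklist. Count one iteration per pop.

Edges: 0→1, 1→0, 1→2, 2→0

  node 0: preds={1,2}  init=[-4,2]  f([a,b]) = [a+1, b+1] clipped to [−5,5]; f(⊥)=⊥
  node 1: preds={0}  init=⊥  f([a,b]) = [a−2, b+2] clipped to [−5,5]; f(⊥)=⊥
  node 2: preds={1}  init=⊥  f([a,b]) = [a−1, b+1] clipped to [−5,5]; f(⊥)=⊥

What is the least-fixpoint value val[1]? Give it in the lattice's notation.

[-5,5]

Worklist (7 pops):
  #1 pop 0: in=⊥ → [-4,2] (no change)
  #2 pop 1: in=[-4,2] → [-5,4] (was ⊥); enqueue [0]
  #3 pop 2: in=[-5,4] → [-5,5] (was ⊥); enqueue []
  #4 pop 0: in=[-5,5] → [-4,5] (was [-4,2]); enqueue [1]
  #5 pop 1: in=[-4,5] → [-5,5] (was [-5,4]); enqueue [0,2]
  #6 pop 0: in=[-5,5] → [-4,5] (no change)
  #7 pop 2: in=[-5,5] → [-5,5] (no change)

Fixpoint:
  val[0] = [-4,5]
  val[1] = [-5,5]
  val[2] = [-5,5]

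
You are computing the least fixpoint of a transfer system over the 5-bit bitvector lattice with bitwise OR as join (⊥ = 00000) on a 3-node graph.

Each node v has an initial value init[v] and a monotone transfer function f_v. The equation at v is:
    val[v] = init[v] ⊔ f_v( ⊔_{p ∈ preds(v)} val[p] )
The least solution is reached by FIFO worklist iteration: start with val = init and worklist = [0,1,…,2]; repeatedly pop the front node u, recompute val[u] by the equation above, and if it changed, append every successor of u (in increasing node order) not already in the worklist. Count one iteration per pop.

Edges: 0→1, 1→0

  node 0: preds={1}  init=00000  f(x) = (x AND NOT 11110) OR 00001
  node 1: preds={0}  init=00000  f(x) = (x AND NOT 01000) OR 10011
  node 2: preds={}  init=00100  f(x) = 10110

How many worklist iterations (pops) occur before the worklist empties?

Worklist (4 pops):
  #1 pop 0: in=00000 → 00001 (was 00000); enqueue []
  #2 pop 1: in=00001 → 10011 (was 00000); enqueue [0]
  #3 pop 2: in=00000 → 10110 (was 00100); enqueue []
  #4 pop 0: in=10011 → 00001 (no change)

Fixpoint:
  val[0] = 00001
  val[1] = 10011
  val[2] = 10110

4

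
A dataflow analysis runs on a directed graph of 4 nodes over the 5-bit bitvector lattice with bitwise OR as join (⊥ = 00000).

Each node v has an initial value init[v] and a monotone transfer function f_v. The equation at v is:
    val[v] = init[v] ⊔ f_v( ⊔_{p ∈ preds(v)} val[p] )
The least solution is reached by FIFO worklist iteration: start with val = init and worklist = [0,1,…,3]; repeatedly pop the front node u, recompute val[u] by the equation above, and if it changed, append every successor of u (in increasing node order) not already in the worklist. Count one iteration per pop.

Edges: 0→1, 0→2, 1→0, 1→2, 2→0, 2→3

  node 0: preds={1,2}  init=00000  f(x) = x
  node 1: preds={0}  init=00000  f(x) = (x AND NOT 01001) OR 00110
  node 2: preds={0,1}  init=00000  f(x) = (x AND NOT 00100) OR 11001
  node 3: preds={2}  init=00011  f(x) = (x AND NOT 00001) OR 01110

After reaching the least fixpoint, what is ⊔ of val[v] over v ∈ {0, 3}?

11111

Worklist (8 pops):
  #1 pop 0: in=00000 → 00000 (no change)
  #2 pop 1: in=00000 → 00110 (was 00000); enqueue [0]
  #3 pop 2: in=00110 → 11011 (was 00000); enqueue []
  #4 pop 3: in=11011 → 11111 (was 00011); enqueue []
  #5 pop 0: in=11111 → 11111 (was 00000); enqueue [1,2]
  #6 pop 1: in=11111 → 10110 (was 00110); enqueue [0]
  #7 pop 2: in=11111 → 11011 (no change)
  #8 pop 0: in=11111 → 11111 (no change)

Fixpoint:
  val[0] = 11111
  val[1] = 10110
  val[2] = 11011
  val[3] = 11111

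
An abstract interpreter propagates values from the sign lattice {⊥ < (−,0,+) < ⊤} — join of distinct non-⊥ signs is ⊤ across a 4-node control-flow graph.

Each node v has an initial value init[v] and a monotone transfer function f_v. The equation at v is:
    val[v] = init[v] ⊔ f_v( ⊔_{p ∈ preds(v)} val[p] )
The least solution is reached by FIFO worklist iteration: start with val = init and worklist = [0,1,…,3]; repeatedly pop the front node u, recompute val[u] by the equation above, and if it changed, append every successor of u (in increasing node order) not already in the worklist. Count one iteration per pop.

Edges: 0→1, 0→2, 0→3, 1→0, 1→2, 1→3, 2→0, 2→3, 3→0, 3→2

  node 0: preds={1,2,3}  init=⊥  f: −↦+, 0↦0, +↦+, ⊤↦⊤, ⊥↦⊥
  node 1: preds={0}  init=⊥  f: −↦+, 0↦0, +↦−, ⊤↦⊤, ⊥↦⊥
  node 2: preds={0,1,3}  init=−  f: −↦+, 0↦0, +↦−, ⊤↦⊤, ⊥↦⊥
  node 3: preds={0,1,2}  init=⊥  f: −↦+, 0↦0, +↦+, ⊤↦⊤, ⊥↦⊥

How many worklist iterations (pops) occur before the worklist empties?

Trace (10 dequeues):
  [1] u=0 | in − | out + | prev ⊥ | push {}
  [2] u=1 | in + | out − | prev ⊥ | push {0}
  [3] u=2 | in ⊤ | out ⊤ | prev − | push {}
  [4] u=3 | in ⊤ | out ⊤ | prev ⊥ | push {2}
  [5] u=0 | in ⊤ | out ⊤ | prev + | push {1,3}
  [6] u=2 | in ⊤ | out ⊤ | ==
  [7] u=1 | in ⊤ | out ⊤ | prev − | push {0,2}
  [8] u=3 | in ⊤ | out ⊤ | ==
  [9] u=0 | in ⊤ | out ⊤ | ==
  [10] u=2 | in ⊤ | out ⊤ | ==

Converged values:
  [0] ⊤
  [1] ⊤
  [2] ⊤
  [3] ⊤

10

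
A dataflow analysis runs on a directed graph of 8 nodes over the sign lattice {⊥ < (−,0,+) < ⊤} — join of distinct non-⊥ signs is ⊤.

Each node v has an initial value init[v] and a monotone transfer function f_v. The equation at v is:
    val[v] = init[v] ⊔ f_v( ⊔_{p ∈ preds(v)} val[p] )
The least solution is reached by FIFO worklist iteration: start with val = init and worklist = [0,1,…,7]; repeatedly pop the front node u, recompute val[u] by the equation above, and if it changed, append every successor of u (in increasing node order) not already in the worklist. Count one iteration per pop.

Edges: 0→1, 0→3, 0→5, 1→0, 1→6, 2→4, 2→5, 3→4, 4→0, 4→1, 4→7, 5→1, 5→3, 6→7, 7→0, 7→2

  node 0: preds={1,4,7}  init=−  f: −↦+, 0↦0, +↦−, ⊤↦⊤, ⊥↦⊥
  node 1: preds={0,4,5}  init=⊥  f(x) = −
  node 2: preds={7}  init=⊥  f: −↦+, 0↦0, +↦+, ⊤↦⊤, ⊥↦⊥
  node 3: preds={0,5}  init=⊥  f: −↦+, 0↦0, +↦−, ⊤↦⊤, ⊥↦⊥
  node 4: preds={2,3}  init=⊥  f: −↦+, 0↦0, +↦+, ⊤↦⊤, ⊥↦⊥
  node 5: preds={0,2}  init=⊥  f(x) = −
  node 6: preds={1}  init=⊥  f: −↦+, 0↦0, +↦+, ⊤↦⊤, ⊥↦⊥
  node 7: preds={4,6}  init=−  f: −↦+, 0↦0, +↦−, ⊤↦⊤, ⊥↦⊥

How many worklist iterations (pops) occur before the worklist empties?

Worklist (14 pops):
  #1 pop 0: in=− → ⊤ (was −); enqueue []
  #2 pop 1: in=⊤ → − (was ⊥); enqueue [0]
  #3 pop 2: in=− → + (was ⊥); enqueue []
  #4 pop 3: in=⊤ → ⊤ (was ⊥); enqueue []
  #5 pop 4: in=⊤ → ⊤ (was ⊥); enqueue [1]
  #6 pop 5: in=⊤ → − (was ⊥); enqueue [3]
  #7 pop 6: in=− → + (was ⊥); enqueue []
  #8 pop 7: in=⊤ → ⊤ (was −); enqueue [2]
  #9 pop 0: in=⊤ → ⊤ (no change)
  #10 pop 1: in=⊤ → − (no change)
  #11 pop 3: in=⊤ → ⊤ (no change)
  #12 pop 2: in=⊤ → ⊤ (was +); enqueue [4,5]
  #13 pop 4: in=⊤ → ⊤ (no change)
  #14 pop 5: in=⊤ → − (no change)

Fixpoint:
  val[0] = ⊤
  val[1] = −
  val[2] = ⊤
  val[3] = ⊤
  val[4] = ⊤
  val[5] = −
  val[6] = +
  val[7] = ⊤

14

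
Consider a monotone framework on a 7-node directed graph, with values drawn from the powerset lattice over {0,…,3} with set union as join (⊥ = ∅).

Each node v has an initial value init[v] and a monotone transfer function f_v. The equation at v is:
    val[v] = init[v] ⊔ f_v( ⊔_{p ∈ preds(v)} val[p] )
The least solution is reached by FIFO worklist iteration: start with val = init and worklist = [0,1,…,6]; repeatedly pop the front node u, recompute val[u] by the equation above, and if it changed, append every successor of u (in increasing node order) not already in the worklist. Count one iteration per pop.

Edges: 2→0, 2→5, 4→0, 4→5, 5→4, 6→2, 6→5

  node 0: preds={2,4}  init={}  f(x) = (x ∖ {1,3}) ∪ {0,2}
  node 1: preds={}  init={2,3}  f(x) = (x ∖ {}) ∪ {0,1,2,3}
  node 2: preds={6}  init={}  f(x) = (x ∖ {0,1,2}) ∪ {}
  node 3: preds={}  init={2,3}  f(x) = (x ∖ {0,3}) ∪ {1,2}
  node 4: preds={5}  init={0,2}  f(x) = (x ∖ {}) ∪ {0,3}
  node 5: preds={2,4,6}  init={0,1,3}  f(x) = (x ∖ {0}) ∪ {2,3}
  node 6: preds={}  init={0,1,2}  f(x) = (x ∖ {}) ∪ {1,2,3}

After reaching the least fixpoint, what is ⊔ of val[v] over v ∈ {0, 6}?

Trace (12 dequeues):
  [1] u=0 | in {0,2} | out {0,2} | prev {} | push {}
  [2] u=1 | in {} | out {0,1,2,3} | prev {2,3} | push {}
  [3] u=2 | in {0,1,2} | out {} | ==
  [4] u=3 | in {} | out {1,2,3} | prev {2,3} | push {}
  [5] u=4 | in {0,1,3} | out {0,1,2,3} | prev {0,2} | push {0}
  [6] u=5 | in {0,1,2,3} | out {0,1,2,3} | prev {0,1,3} | push {4}
  [7] u=6 | in {} | out {0,1,2,3} | prev {0,1,2} | push {2,5}
  [8] u=0 | in {0,1,2,3} | out {0,2} | ==
  [9] u=4 | in {0,1,2,3} | out {0,1,2,3} | ==
  [10] u=2 | in {0,1,2,3} | out {3} | prev {} | push {0}
  [11] u=5 | in {0,1,2,3} | out {0,1,2,3} | ==
  [12] u=0 | in {0,1,2,3} | out {0,2} | ==

Converged values:
  [0] {0,2}
  [1] {0,1,2,3}
  [2] {3}
  [3] {1,2,3}
  [4] {0,1,2,3}
  [5] {0,1,2,3}
  [6] {0,1,2,3}

{0,1,2,3}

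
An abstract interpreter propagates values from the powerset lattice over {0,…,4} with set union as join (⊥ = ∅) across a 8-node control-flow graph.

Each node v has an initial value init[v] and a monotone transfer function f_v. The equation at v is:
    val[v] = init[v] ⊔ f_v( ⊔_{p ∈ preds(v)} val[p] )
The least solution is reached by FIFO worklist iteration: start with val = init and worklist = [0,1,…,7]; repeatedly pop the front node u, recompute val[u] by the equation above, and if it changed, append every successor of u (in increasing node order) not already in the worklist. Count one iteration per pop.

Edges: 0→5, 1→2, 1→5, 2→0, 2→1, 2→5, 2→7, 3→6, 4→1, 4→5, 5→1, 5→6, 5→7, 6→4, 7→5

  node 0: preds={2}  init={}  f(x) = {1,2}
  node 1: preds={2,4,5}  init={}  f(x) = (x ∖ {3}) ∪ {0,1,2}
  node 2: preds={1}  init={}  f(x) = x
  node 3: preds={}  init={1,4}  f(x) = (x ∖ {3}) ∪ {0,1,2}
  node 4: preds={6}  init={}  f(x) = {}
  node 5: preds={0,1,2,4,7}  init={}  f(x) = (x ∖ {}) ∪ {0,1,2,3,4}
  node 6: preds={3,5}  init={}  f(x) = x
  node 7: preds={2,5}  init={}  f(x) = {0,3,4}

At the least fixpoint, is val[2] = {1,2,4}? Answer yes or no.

no

Worklist (17 pops):
  #1 pop 0: in={} → {1,2} (was {}); enqueue []
  #2 pop 1: in={} → {0,1,2} (was {}); enqueue []
  #3 pop 2: in={0,1,2} → {0,1,2} (was {}); enqueue [0,1]
  #4 pop 3: in={} → {0,1,2,4} (was {1,4}); enqueue []
  #5 pop 4: in={} → {} (no change)
  #6 pop 5: in={0,1,2} → {0,1,2,3,4} (was {}); enqueue []
  #7 pop 6: in={0,1,2,3,4} → {0,1,2,3,4} (was {}); enqueue [4]
  #8 pop 7: in={0,1,2,3,4} → {0,3,4} (was {}); enqueue [5]
  #9 pop 0: in={0,1,2} → {1,2} (no change)
  #10 pop 1: in={0,1,2,3,4} → {0,1,2,4} (was {0,1,2}); enqueue [2]
  #11 pop 4: in={0,1,2,3,4} → {} (no change)
  #12 pop 5: in={0,1,2,3,4} → {0,1,2,3,4} (no change)
  #13 pop 2: in={0,1,2,4} → {0,1,2,4} (was {0,1,2}); enqueue [0,1,5,7]
  #14 pop 0: in={0,1,2,4} → {1,2} (no change)
  #15 pop 1: in={0,1,2,3,4} → {0,1,2,4} (no change)
  #16 pop 5: in={0,1,2,3,4} → {0,1,2,3,4} (no change)
  #17 pop 7: in={0,1,2,3,4} → {0,3,4} (no change)

Fixpoint:
  val[0] = {1,2}
  val[1] = {0,1,2,4}
  val[2] = {0,1,2,4}
  val[3] = {0,1,2,4}
  val[4] = {}
  val[5] = {0,1,2,3,4}
  val[6] = {0,1,2,3,4}
  val[7] = {0,3,4}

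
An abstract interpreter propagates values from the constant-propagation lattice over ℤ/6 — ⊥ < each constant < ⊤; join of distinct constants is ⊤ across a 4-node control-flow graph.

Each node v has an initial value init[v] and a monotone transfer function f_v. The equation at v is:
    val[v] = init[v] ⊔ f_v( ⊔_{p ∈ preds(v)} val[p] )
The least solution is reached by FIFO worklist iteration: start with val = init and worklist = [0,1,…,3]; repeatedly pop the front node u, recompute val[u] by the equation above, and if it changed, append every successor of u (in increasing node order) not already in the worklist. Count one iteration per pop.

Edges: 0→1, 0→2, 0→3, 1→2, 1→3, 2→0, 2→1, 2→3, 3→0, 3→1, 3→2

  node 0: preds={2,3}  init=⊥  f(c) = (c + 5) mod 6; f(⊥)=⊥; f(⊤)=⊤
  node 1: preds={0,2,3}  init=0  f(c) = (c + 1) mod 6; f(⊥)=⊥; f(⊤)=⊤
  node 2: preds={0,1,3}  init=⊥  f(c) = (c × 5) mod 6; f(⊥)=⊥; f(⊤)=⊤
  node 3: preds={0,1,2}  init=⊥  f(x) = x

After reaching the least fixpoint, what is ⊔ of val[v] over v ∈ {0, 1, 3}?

Worklist (12 pops):
  #1 pop 0: in=⊥ → ⊥ (no change)
  #2 pop 1: in=⊥ → 0 (no change)
  #3 pop 2: in=0 → 0 (was ⊥); enqueue [0,1]
  #4 pop 3: in=0 → 0 (was ⊥); enqueue [2]
  #5 pop 0: in=0 → 5 (was ⊥); enqueue [3]
  #6 pop 1: in=⊤ → ⊤ (was 0); enqueue []
  #7 pop 2: in=⊤ → ⊤ (was 0); enqueue [0,1]
  #8 pop 3: in=⊤ → ⊤ (was 0); enqueue [2]
  #9 pop 0: in=⊤ → ⊤ (was 5); enqueue [3]
  #10 pop 1: in=⊤ → ⊤ (no change)
  #11 pop 2: in=⊤ → ⊤ (no change)
  #12 pop 3: in=⊤ → ⊤ (no change)

Fixpoint:
  val[0] = ⊤
  val[1] = ⊤
  val[2] = ⊤
  val[3] = ⊤

⊤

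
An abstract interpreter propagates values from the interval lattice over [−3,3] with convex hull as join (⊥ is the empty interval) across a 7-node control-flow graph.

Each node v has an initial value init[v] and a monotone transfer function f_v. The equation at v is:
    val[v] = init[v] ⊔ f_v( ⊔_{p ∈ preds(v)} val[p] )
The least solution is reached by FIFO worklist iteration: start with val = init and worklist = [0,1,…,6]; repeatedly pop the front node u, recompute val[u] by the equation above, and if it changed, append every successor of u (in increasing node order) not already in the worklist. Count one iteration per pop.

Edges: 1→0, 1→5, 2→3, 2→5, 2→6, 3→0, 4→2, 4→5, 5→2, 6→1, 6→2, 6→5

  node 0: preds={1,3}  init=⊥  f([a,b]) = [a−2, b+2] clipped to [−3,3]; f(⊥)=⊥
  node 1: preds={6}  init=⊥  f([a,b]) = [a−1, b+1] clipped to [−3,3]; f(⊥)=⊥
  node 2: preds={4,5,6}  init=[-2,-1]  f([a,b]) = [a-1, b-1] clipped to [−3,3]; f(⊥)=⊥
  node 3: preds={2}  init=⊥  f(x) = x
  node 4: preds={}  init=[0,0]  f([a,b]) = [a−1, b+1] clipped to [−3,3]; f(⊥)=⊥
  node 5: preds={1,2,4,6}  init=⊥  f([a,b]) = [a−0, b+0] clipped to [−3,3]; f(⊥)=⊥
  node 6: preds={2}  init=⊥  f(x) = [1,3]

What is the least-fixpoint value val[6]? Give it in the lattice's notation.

[1,3]

Iteration log — 15 steps:
  step 1. node 0  ⊔preds=⊥  new=⊥  stable
  step 2. node 1  ⊔preds=⊥  new=⊥  stable
  step 3. node 2  ⊔preds=[0,0]  new=[-2,-1]  stable
  step 4. node 3  ⊔preds=[-2,-1]  new=[-2,-1]  old=⊥  +wl: 0
  step 5. node 4  ⊔preds=⊥  new=[0,0]  stable
  step 6. node 5  ⊔preds=[-2,0]  new=[-2,0]  old=⊥  +wl: 2
  step 7. node 6  ⊔preds=[-2,-1]  new=[1,3]  old=⊥  +wl: 1,5
  step 8. node 0  ⊔preds=[-2,-1]  new=[-3,1]  old=⊥  +wl: 
  step 9. node 2  ⊔preds=[-2,3]  new=[-3,2]  old=[-2,-1]  +wl: 3,6
  step 10. node 1  ⊔preds=[1,3]  new=[0,3]  old=⊥  +wl: 0
  step 11. node 5  ⊔preds=[-3,3]  new=[-3,3]  old=[-2,0]  +wl: 2
  step 12. node 3  ⊔preds=[-3,2]  new=[-3,2]  old=[-2,-1]  +wl: 
  step 13. node 6  ⊔preds=[-3,2]  new=[1,3]  stable
  step 14. node 0  ⊔preds=[-3,3]  new=[-3,3]  old=[-3,1]  +wl: 
  step 15. node 2  ⊔preds=[-3,3]  new=[-3,2]  stable

Least fixpoint reached:
  node 0: [-3,3]
  node 1: [0,3]
  node 2: [-3,2]
  node 3: [-3,2]
  node 4: [0,0]
  node 5: [-3,3]
  node 6: [1,3]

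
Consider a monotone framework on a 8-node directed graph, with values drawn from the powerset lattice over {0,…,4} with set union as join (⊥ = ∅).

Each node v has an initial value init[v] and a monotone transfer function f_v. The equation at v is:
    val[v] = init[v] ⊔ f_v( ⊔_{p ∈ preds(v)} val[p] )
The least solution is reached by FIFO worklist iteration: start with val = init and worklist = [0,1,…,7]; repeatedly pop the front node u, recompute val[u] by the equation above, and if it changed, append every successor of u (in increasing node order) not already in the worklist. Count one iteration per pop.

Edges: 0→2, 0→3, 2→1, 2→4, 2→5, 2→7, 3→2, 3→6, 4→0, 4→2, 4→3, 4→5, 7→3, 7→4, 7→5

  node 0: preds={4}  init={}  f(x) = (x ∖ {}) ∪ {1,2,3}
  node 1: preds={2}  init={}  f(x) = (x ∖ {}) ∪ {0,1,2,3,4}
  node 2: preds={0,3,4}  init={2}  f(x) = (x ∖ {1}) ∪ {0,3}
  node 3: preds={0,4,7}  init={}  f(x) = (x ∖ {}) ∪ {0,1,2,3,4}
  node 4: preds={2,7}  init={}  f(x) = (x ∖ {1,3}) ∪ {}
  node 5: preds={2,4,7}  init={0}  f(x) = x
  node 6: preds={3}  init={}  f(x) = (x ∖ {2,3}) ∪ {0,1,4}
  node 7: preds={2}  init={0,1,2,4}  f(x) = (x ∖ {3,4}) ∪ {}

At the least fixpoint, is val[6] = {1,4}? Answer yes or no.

Worklist (17 pops):
  #1 pop 0: in={} → {1,2,3} (was {}); enqueue []
  #2 pop 1: in={2} → {0,1,2,3,4} (was {}); enqueue []
  #3 pop 2: in={1,2,3} → {0,2,3} (was {2}); enqueue [1]
  #4 pop 3: in={0,1,2,3,4} → {0,1,2,3,4} (was {}); enqueue [2]
  #5 pop 4: in={0,1,2,3,4} → {0,2,4} (was {}); enqueue [0,3]
  #6 pop 5: in={0,1,2,3,4} → {0,1,2,3,4} (was {0}); enqueue []
  #7 pop 6: in={0,1,2,3,4} → {0,1,4} (was {}); enqueue []
  #8 pop 7: in={0,2,3} → {0,1,2,4} (no change)
  #9 pop 1: in={0,2,3} → {0,1,2,3,4} (no change)
  #10 pop 2: in={0,1,2,3,4} → {0,2,3,4} (was {0,2,3}); enqueue [1,4,5,7]
  #11 pop 0: in={0,2,4} → {0,1,2,3,4} (was {1,2,3}); enqueue [2]
  #12 pop 3: in={0,1,2,3,4} → {0,1,2,3,4} (no change)
  #13 pop 1: in={0,2,3,4} → {0,1,2,3,4} (no change)
  #14 pop 4: in={0,1,2,3,4} → {0,2,4} (no change)
  #15 pop 5: in={0,1,2,3,4} → {0,1,2,3,4} (no change)
  #16 pop 7: in={0,2,3,4} → {0,1,2,4} (no change)
  #17 pop 2: in={0,1,2,3,4} → {0,2,3,4} (no change)

Fixpoint:
  val[0] = {0,1,2,3,4}
  val[1] = {0,1,2,3,4}
  val[2] = {0,2,3,4}
  val[3] = {0,1,2,3,4}
  val[4] = {0,2,4}
  val[5] = {0,1,2,3,4}
  val[6] = {0,1,4}
  val[7] = {0,1,2,4}

no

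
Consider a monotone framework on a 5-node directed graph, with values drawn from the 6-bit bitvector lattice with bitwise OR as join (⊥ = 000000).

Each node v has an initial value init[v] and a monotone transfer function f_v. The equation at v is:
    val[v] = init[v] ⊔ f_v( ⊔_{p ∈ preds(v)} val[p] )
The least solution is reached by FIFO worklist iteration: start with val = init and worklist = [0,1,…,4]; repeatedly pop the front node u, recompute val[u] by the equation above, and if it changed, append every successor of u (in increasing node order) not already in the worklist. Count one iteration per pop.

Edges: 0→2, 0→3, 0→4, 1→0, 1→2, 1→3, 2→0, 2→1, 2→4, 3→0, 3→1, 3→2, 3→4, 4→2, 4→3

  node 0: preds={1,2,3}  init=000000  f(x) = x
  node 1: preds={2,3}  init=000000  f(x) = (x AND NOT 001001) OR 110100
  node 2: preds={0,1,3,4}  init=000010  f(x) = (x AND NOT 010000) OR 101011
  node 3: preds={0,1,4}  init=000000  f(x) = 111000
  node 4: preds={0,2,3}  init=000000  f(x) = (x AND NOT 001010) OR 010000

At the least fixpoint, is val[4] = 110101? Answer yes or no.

Iteration log — 10 steps:
  step 1. node 0  ⊔preds=000010  new=000010  old=000000  +wl: 
  step 2. node 1  ⊔preds=000010  new=110110  old=000000  +wl: 0
  step 3. node 2  ⊔preds=110110  new=101111  old=000010  +wl: 1
  step 4. node 3  ⊔preds=110110  new=111000  old=000000  +wl: 2
  step 5. node 4  ⊔preds=111111  new=110101  old=000000  +wl: 3
  step 6. node 0  ⊔preds=111111  new=111111  old=000010  +wl: 4
  step 7. node 1  ⊔preds=111111  new=110110  stable
  step 8. node 2  ⊔preds=111111  new=101111  stable
  step 9. node 3  ⊔preds=111111  new=111000  stable
  step 10. node 4  ⊔preds=111111  new=110101  stable

Least fixpoint reached:
  node 0: 111111
  node 1: 110110
  node 2: 101111
  node 3: 111000
  node 4: 110101

yes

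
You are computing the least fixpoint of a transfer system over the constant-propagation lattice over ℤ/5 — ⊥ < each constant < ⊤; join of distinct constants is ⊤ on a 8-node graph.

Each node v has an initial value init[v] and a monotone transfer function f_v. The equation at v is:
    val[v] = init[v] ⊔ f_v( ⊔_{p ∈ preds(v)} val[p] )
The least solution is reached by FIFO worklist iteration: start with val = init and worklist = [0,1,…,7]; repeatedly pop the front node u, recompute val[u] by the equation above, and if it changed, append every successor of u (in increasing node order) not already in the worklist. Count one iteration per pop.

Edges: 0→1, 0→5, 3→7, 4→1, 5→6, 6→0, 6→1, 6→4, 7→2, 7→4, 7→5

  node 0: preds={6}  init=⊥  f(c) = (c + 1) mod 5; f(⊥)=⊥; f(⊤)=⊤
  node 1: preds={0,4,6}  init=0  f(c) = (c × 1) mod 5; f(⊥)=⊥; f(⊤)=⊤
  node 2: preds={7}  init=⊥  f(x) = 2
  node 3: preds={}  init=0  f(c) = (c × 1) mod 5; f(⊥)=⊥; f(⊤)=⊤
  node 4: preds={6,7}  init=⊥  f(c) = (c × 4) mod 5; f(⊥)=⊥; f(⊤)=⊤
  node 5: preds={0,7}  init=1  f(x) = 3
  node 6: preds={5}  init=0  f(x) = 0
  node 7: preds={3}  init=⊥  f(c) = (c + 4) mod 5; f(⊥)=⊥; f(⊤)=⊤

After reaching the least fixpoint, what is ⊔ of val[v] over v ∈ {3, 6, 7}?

⊤

Iteration log — 13 steps:
  step 1. node 0  ⊔preds=0  new=1  old=⊥  +wl: 
  step 2. node 1  ⊔preds=⊤  new=⊤  old=0  +wl: 
  step 3. node 2  ⊔preds=⊥  new=2  old=⊥  +wl: 
  step 4. node 3  ⊔preds=⊥  new=0  stable
  step 5. node 4  ⊔preds=0  new=0  old=⊥  +wl: 1
  step 6. node 5  ⊔preds=1  new=⊤  old=1  +wl: 
  step 7. node 6  ⊔preds=⊤  new=0  stable
  step 8. node 7  ⊔preds=0  new=4  old=⊥  +wl: 2,4,5
  step 9. node 1  ⊔preds=⊤  new=⊤  stable
  step 10. node 2  ⊔preds=4  new=2  stable
  step 11. node 4  ⊔preds=⊤  new=⊤  old=0  +wl: 1
  step 12. node 5  ⊔preds=⊤  new=⊤  stable
  step 13. node 1  ⊔preds=⊤  new=⊤  stable

Least fixpoint reached:
  node 0: 1
  node 1: ⊤
  node 2: 2
  node 3: 0
  node 4: ⊤
  node 5: ⊤
  node 6: 0
  node 7: 4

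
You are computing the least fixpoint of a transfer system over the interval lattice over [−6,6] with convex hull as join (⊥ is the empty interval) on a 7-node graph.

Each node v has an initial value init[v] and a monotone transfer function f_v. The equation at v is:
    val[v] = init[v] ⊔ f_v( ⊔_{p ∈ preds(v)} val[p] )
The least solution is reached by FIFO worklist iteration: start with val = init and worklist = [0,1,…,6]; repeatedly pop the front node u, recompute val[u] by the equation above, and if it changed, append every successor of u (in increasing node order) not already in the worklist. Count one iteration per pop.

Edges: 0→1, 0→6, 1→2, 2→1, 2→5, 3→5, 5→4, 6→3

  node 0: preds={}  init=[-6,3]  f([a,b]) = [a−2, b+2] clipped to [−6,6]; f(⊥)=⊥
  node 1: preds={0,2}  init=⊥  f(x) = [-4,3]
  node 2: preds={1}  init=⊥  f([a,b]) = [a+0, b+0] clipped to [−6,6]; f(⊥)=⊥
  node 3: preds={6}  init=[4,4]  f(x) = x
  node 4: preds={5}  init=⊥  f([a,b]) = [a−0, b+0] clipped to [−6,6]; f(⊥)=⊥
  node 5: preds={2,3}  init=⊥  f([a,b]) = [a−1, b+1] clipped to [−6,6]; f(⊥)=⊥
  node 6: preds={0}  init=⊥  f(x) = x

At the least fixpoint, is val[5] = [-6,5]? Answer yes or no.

yes

Trace (12 dequeues):
  [1] u=0 | in ⊥ | out [-6,3] | ==
  [2] u=1 | in [-6,3] | out [-4,3] | prev ⊥ | push {}
  [3] u=2 | in [-4,3] | out [-4,3] | prev ⊥ | push {1}
  [4] u=3 | in ⊥ | out [4,4] | ==
  [5] u=4 | in ⊥ | out ⊥ | ==
  [6] u=5 | in [-4,4] | out [-5,5] | prev ⊥ | push {4}
  [7] u=6 | in [-6,3] | out [-6,3] | prev ⊥ | push {3}
  [8] u=1 | in [-6,3] | out [-4,3] | ==
  [9] u=4 | in [-5,5] | out [-5,5] | prev ⊥ | push {}
  [10] u=3 | in [-6,3] | out [-6,4] | prev [4,4] | push {5}
  [11] u=5 | in [-6,4] | out [-6,5] | prev [-5,5] | push {4}
  [12] u=4 | in [-6,5] | out [-6,5] | prev [-5,5] | push {}

Converged values:
  [0] [-6,3]
  [1] [-4,3]
  [2] [-4,3]
  [3] [-6,4]
  [4] [-6,5]
  [5] [-6,5]
  [6] [-6,3]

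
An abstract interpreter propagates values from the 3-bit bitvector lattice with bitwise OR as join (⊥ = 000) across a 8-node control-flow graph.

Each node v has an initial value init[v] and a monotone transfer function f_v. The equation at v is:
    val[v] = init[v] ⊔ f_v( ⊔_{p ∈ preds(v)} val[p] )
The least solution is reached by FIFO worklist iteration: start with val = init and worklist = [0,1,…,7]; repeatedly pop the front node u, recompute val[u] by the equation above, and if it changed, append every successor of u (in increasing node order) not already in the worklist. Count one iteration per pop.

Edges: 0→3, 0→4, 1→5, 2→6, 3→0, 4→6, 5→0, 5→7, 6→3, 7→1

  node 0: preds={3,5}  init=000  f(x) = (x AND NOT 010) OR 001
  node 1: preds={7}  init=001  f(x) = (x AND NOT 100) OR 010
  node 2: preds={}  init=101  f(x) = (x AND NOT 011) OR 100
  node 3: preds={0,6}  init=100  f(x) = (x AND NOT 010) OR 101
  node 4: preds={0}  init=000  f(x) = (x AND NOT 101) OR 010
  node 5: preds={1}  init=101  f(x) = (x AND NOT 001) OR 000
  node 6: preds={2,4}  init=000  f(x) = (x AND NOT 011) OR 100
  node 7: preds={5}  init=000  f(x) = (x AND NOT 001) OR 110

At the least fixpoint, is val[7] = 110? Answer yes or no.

Worklist (11 pops):
  #1 pop 0: in=101 → 101 (was 000); enqueue []
  #2 pop 1: in=000 → 011 (was 001); enqueue []
  #3 pop 2: in=000 → 101 (no change)
  #4 pop 3: in=101 → 101 (was 100); enqueue [0]
  #5 pop 4: in=101 → 010 (was 000); enqueue []
  #6 pop 5: in=011 → 111 (was 101); enqueue []
  #7 pop 6: in=111 → 100 (was 000); enqueue [3]
  #8 pop 7: in=111 → 110 (was 000); enqueue [1]
  #9 pop 0: in=111 → 101 (no change)
  #10 pop 3: in=101 → 101 (no change)
  #11 pop 1: in=110 → 011 (no change)

Fixpoint:
  val[0] = 101
  val[1] = 011
  val[2] = 101
  val[3] = 101
  val[4] = 010
  val[5] = 111
  val[6] = 100
  val[7] = 110

yes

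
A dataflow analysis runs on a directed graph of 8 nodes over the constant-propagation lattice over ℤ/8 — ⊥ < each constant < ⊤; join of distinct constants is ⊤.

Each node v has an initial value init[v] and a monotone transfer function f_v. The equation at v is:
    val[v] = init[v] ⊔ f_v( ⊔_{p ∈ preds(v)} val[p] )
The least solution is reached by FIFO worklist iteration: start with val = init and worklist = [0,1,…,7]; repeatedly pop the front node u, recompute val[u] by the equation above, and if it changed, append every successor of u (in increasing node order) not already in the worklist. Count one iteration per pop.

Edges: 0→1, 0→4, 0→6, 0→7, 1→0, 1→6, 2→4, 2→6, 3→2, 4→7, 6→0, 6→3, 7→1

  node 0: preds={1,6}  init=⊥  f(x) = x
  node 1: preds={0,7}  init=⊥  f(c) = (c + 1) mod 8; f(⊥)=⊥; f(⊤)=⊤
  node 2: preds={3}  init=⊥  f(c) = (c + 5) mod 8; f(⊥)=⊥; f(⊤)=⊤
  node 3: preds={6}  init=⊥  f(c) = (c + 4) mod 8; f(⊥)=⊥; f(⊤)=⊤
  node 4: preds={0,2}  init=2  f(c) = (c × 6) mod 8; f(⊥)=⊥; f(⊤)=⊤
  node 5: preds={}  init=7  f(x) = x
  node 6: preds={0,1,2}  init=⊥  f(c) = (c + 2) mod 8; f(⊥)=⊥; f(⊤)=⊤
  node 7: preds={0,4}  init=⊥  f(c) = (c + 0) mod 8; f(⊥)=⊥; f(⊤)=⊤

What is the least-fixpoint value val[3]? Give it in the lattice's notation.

Trace (28 dequeues):
  [1] u=0 | in ⊥ | out ⊥ | ==
  [2] u=1 | in ⊥ | out ⊥ | ==
  [3] u=2 | in ⊥ | out ⊥ | ==
  [4] u=3 | in ⊥ | out ⊥ | ==
  [5] u=4 | in ⊥ | out 2 | ==
  [6] u=5 | in ⊥ | out 7 | ==
  [7] u=6 | in ⊥ | out ⊥ | ==
  [8] u=7 | in 2 | out 2 | prev ⊥ | push {1}
  [9] u=1 | in 2 | out 3 | prev ⊥ | push {0,6}
  [10] u=0 | in 3 | out 3 | prev ⊥ | push {1,4,7}
  [11] u=6 | in 3 | out 5 | prev ⊥ | push {0,3}
  [12] u=1 | in ⊤ | out ⊤ | prev 3 | push {6}
  [13] u=4 | in 3 | out 2 | ==
  [14] u=7 | in ⊤ | out ⊤ | prev 2 | push {1}
  [15] u=0 | in ⊤ | out ⊤ | prev 3 | push {4,7}
  [16] u=3 | in 5 | out 1 | prev ⊥ | push {2}
  [17] u=6 | in ⊤ | out ⊤ | prev 5 | push {0,3}
  [18] u=1 | in ⊤ | out ⊤ | ==
  [19] u=4 | in ⊤ | out ⊤ | prev 2 | push {}
  [20] u=7 | in ⊤ | out ⊤ | ==
  [21] u=2 | in 1 | out 6 | prev ⊥ | push {4,6}
  [22] u=0 | in ⊤ | out ⊤ | ==
  [23] u=3 | in ⊤ | out ⊤ | prev 1 | push {2}
  [24] u=4 | in ⊤ | out ⊤ | ==
  [25] u=6 | in ⊤ | out ⊤ | ==
  [26] u=2 | in ⊤ | out ⊤ | prev 6 | push {4,6}
  [27] u=4 | in ⊤ | out ⊤ | ==
  [28] u=6 | in ⊤ | out ⊤ | ==

Converged values:
  [0] ⊤
  [1] ⊤
  [2] ⊤
  [3] ⊤
  [4] ⊤
  [5] 7
  [6] ⊤
  [7] ⊤

⊤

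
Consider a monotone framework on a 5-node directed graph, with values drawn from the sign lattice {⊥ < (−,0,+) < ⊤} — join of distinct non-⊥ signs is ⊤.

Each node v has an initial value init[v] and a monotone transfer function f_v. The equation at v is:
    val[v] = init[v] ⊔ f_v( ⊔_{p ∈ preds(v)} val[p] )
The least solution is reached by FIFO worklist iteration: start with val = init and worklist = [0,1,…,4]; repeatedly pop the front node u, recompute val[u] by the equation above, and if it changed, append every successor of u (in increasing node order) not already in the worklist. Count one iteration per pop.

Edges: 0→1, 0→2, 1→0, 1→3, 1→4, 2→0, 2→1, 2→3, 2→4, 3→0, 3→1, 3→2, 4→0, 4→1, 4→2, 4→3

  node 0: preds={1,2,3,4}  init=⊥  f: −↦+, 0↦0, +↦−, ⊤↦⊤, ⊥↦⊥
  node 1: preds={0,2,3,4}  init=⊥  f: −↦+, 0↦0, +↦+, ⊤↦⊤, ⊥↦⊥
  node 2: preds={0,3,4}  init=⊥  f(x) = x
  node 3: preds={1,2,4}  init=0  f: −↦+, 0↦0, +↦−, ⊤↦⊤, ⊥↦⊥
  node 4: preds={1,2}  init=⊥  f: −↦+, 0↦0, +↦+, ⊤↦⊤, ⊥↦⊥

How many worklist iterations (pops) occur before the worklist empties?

Worklist (9 pops):
  #1 pop 0: in=0 → 0 (was ⊥); enqueue []
  #2 pop 1: in=0 → 0 (was ⊥); enqueue [0]
  #3 pop 2: in=0 → 0 (was ⊥); enqueue [1]
  #4 pop 3: in=0 → 0 (no change)
  #5 pop 4: in=0 → 0 (was ⊥); enqueue [2,3]
  #6 pop 0: in=0 → 0 (no change)
  #7 pop 1: in=0 → 0 (no change)
  #8 pop 2: in=0 → 0 (no change)
  #9 pop 3: in=0 → 0 (no change)

Fixpoint:
  val[0] = 0
  val[1] = 0
  val[2] = 0
  val[3] = 0
  val[4] = 0

9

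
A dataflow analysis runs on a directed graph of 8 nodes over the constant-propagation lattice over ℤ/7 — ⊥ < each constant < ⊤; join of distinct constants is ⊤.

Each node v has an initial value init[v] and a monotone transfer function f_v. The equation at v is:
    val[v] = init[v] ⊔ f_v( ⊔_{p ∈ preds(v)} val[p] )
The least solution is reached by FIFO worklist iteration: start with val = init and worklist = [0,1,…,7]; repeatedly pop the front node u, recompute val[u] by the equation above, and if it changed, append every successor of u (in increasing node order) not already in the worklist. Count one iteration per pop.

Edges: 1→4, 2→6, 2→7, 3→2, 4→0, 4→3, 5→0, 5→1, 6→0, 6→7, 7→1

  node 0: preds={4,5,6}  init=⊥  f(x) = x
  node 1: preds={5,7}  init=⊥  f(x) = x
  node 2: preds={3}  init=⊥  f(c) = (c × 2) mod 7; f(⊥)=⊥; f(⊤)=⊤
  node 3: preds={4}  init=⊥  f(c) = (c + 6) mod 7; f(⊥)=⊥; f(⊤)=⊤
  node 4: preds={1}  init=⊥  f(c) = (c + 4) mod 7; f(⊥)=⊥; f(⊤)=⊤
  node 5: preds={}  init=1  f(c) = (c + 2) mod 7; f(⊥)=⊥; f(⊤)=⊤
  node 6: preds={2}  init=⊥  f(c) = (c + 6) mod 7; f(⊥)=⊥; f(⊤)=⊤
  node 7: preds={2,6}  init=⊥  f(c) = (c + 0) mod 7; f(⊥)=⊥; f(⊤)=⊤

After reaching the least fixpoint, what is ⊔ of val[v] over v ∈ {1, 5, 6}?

⊤

Worklist (22 pops):
  #1 pop 0: in=1 → 1 (was ⊥); enqueue []
  #2 pop 1: in=1 → 1 (was ⊥); enqueue []
  #3 pop 2: in=⊥ → ⊥ (no change)
  #4 pop 3: in=⊥ → ⊥ (no change)
  #5 pop 4: in=1 → 5 (was ⊥); enqueue [0,3]
  #6 pop 5: in=⊥ → 1 (no change)
  #7 pop 6: in=⊥ → ⊥ (no change)
  #8 pop 7: in=⊥ → ⊥ (no change)
  #9 pop 0: in=⊤ → ⊤ (was 1); enqueue []
  #10 pop 3: in=5 → 4 (was ⊥); enqueue [2]
  #11 pop 2: in=4 → 1 (was ⊥); enqueue [6,7]
  #12 pop 6: in=1 → 0 (was ⊥); enqueue [0]
  #13 pop 7: in=⊤ → ⊤ (was ⊥); enqueue [1]
  #14 pop 0: in=⊤ → ⊤ (no change)
  #15 pop 1: in=⊤ → ⊤ (was 1); enqueue [4]
  #16 pop 4: in=⊤ → ⊤ (was 5); enqueue [0,3]
  #17 pop 0: in=⊤ → ⊤ (no change)
  #18 pop 3: in=⊤ → ⊤ (was 4); enqueue [2]
  #19 pop 2: in=⊤ → ⊤ (was 1); enqueue [6,7]
  #20 pop 6: in=⊤ → ⊤ (was 0); enqueue [0]
  #21 pop 7: in=⊤ → ⊤ (no change)
  #22 pop 0: in=⊤ → ⊤ (no change)

Fixpoint:
  val[0] = ⊤
  val[1] = ⊤
  val[2] = ⊤
  val[3] = ⊤
  val[4] = ⊤
  val[5] = 1
  val[6] = ⊤
  val[7] = ⊤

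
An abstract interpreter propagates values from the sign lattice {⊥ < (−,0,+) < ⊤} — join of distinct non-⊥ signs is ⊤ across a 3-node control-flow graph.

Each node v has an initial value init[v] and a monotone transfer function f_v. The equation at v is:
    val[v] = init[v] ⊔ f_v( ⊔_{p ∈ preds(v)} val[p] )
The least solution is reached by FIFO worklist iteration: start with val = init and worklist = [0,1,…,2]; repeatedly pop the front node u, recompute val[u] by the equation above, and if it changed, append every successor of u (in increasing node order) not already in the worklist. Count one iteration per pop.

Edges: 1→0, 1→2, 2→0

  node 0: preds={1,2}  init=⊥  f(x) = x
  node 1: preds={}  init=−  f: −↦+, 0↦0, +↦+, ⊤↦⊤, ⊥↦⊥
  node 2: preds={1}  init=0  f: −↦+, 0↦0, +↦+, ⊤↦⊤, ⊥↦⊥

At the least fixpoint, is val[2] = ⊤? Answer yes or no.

yes

Trace (4 dequeues):
  [1] u=0 | in ⊤ | out ⊤ | prev ⊥ | push {}
  [2] u=1 | in ⊥ | out − | ==
  [3] u=2 | in − | out ⊤ | prev 0 | push {0}
  [4] u=0 | in ⊤ | out ⊤ | ==

Converged values:
  [0] ⊤
  [1] −
  [2] ⊤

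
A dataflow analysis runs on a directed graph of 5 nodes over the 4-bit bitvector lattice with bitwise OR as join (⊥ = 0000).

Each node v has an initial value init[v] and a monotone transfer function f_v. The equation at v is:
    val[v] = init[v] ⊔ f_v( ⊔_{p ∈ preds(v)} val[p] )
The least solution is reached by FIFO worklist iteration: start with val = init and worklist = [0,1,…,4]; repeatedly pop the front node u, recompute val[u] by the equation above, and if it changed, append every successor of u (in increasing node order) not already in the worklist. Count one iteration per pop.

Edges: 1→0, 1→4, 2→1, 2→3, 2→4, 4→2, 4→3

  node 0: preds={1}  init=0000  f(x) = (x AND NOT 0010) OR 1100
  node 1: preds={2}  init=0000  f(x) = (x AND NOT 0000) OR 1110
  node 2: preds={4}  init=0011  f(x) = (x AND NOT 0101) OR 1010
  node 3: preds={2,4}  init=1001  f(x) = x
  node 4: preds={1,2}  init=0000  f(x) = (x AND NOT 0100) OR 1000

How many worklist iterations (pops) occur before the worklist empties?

9

Trace (9 dequeues):
  [1] u=0 | in 0000 | out 1100 | prev 0000 | push {}
  [2] u=1 | in 0011 | out 1111 | prev 0000 | push {0}
  [3] u=2 | in 0000 | out 1011 | prev 0011 | push {1}
  [4] u=3 | in 1011 | out 1011 | prev 1001 | push {}
  [5] u=4 | in 1111 | out 1011 | prev 0000 | push {2,3}
  [6] u=0 | in 1111 | out 1101 | prev 1100 | push {}
  [7] u=1 | in 1011 | out 1111 | ==
  [8] u=2 | in 1011 | out 1011 | ==
  [9] u=3 | in 1011 | out 1011 | ==

Converged values:
  [0] 1101
  [1] 1111
  [2] 1011
  [3] 1011
  [4] 1011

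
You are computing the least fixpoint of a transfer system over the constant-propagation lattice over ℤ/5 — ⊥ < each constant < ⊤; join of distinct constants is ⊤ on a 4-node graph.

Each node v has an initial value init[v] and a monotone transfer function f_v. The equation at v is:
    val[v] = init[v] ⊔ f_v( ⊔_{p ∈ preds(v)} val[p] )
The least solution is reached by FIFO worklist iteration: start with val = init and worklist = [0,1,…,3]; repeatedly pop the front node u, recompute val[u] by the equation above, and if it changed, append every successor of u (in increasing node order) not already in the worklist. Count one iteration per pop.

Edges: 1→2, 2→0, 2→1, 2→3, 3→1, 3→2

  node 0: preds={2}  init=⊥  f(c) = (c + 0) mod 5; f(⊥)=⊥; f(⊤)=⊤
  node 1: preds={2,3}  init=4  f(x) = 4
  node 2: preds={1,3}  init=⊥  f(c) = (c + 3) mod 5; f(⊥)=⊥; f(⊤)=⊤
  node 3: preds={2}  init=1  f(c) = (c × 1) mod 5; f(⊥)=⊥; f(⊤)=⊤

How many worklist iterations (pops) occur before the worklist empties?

7

Iteration log — 7 steps:
  step 1. node 0  ⊔preds=⊥  new=⊥  stable
  step 2. node 1  ⊔preds=1  new=4  stable
  step 3. node 2  ⊔preds=⊤  new=⊤  old=⊥  +wl: 0,1
  step 4. node 3  ⊔preds=⊤  new=⊤  old=1  +wl: 2
  step 5. node 0  ⊔preds=⊤  new=⊤  old=⊥  +wl: 
  step 6. node 1  ⊔preds=⊤  new=4  stable
  step 7. node 2  ⊔preds=⊤  new=⊤  stable

Least fixpoint reached:
  node 0: ⊤
  node 1: 4
  node 2: ⊤
  node 3: ⊤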